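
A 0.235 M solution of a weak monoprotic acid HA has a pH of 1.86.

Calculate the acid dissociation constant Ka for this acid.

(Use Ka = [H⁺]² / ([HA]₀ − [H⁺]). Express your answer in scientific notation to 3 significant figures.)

[H⁺] = 10^(−pH) = 10^(−1.86) = 1.380e-02 M. For HA ⇌ H⁺ + A⁻, Ka = [H⁺][A⁻]/[HA] = [H⁺]² / ([HA]₀ − [H⁺]) = (1.380e-02)² / (0.235 − 1.380e-02) = 8.61e-04.

K_a = 8.61e-04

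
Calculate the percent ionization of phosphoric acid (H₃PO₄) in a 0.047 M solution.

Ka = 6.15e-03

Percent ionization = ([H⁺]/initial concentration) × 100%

Using Ka equilibrium: x² + Ka×x - Ka×C = 0. Solving: [H⁺] = 1.4202e-02. Percent = (1.4202e-02/0.047) × 100

Percent ionization = 30.2%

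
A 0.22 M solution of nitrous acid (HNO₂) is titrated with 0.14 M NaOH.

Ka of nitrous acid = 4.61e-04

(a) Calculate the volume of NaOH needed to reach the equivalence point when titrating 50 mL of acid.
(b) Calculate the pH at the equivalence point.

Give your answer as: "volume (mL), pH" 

moles acid = 0.22 × 50/1000 = 0.011 mol; V_base = moles/0.14 × 1000 = 78.6 mL. At equivalence only the conjugate base is present: [A⁻] = 0.011/0.129 = 8.5556e-02 M. Kb = Kw/Ka = 2.17e-11; [OH⁻] = √(Kb × [A⁻]) = 1.3623e-06; pOH = 5.87; pH = 14 - pOH = 8.13.

V = 78.6 mL, pH = 8.13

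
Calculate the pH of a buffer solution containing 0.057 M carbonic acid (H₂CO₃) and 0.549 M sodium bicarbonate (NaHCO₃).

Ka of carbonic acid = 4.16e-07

pKa = -log(4.16e-07) = 6.38. pH = pKa + log([A⁻]/[HA]) = 6.38 + log(0.549/0.057)

pH = 7.36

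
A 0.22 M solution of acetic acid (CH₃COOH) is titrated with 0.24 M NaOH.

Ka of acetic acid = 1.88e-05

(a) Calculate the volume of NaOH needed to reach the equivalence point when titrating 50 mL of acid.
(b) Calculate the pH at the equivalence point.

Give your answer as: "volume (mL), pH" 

moles acid = 0.22 × 50/1000 = 0.011 mol; V_base = moles/0.24 × 1000 = 45.8 mL. At equivalence only the conjugate base is present: [A⁻] = 0.011/0.096 = 1.1478e-01 M. Kb = Kw/Ka = 5.32e-10; [OH⁻] = √(Kb × [A⁻]) = 7.8137e-06; pOH = 5.11; pH = 14 - pOH = 8.89.

V = 45.8 mL, pH = 8.89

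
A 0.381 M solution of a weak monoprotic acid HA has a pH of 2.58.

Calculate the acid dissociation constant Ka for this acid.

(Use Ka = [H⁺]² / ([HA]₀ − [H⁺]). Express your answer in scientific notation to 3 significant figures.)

[H⁺] = 10^(−pH) = 10^(−2.58) = 2.630e-03 M. For HA ⇌ H⁺ + A⁻, Ka = [H⁺][A⁻]/[HA] = [H⁺]² / ([HA]₀ − [H⁺]) = (2.630e-03)² / (0.381 − 2.630e-03) = 1.83e-05.

K_a = 1.83e-05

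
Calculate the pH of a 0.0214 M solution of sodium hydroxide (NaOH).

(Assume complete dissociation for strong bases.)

[OH⁻] = 0.0214 M for strong base. pOH = -log[OH⁻] = 1.67, pH = 14 - pOH

pH = 12.33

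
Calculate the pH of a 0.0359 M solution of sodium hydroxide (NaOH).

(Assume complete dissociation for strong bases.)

[OH⁻] = 0.0359 M for strong base. pOH = -log[OH⁻] = 1.44, pH = 14 - pOH

pH = 12.56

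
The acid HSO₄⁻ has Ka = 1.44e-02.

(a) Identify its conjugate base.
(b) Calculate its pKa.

(a) The conjugate base is formed by removing one H⁺ from HSO₄⁻, giving SO₄²⁻. (b) pKa = -log(Ka) = -log(1.44e-02) = 1.84.

Conjugate base: SO₄²⁻; pK_a = 1.84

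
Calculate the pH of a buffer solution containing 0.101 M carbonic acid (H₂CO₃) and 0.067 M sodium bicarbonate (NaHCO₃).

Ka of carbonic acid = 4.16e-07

pKa = -log(4.16e-07) = 6.38. pH = pKa + log([A⁻]/[HA]) = 6.38 + log(0.067/0.101)

pH = 6.20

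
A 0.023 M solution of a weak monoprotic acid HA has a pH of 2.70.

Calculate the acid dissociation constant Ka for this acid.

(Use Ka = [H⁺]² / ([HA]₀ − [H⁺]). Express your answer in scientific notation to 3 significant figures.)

[H⁺] = 10^(−pH) = 10^(−2.70) = 1.995e-03 M. For HA ⇌ H⁺ + A⁻, Ka = [H⁺][A⁻]/[HA] = [H⁺]² / ([HA]₀ − [H⁺]) = (1.995e-03)² / (0.023 − 1.995e-03) = 1.90e-04.

K_a = 1.90e-04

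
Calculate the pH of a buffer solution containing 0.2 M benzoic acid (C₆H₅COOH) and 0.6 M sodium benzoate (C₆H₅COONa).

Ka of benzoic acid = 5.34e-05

pKa = -log(5.34e-05) = 4.27. pH = pKa + log([A⁻]/[HA]) = 4.27 + log(0.6/0.2)

pH = 4.75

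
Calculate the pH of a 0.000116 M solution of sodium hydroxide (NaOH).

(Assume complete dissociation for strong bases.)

[OH⁻] = 0.000116 M for strong base. pOH = -log[OH⁻] = 3.94, pH = 14 - pOH

pH = 10.06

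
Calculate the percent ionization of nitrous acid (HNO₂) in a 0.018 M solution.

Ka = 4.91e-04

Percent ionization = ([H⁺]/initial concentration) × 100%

Using Ka equilibrium: x² + Ka×x - Ka×C = 0. Solving: [H⁺] = 2.7375e-03. Percent = (2.7375e-03/0.018) × 100

Percent ionization = 15.2%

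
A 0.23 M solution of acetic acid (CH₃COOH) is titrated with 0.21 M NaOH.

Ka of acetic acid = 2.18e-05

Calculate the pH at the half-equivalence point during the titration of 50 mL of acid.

At half-equivalence [HA] = [A⁻], so Henderson-Hasselbalch gives pH = pKa = -log(2.18e-05) = 4.66.

pH = pKa = 4.66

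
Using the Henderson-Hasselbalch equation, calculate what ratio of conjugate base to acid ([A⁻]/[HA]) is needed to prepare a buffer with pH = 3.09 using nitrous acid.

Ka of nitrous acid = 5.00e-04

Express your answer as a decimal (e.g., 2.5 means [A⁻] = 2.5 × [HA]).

pKa = -log(5.00e-04) = 3.3010. pH = pKa + log([A⁻]/[HA]), so log([A⁻]/[HA]) = pH − pKa = 3.09 − 3.3010 = -0.2110. [A⁻]/[HA] = 10^(-0.2110) = 0.615

[A⁻]/[HA] = 0.615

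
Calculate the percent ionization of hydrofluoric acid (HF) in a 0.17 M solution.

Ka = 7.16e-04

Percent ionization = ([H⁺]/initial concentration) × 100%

Using Ka equilibrium: x² + Ka×x - Ka×C = 0. Solving: [H⁺] = 1.0680e-02. Percent = (1.0680e-02/0.17) × 100

Percent ionization = 6.28%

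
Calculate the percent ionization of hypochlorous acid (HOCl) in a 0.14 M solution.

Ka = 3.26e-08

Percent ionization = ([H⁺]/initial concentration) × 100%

Using Ka equilibrium: x² + Ka×x - Ka×C = 0. Solving: [H⁺] = 6.7541e-05. Percent = (6.7541e-05/0.14) × 100

Percent ionization = 0.0482%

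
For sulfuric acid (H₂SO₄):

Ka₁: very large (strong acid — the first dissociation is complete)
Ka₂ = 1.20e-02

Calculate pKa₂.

pKa₂ = -log(Ka₂) = -log(1.20e-02) = 1.92.

pK_{a2} = 1.92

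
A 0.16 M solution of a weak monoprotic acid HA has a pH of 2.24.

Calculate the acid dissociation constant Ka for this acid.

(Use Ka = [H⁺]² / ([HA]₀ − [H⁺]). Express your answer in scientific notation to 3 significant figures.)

[H⁺] = 10^(−pH) = 10^(−2.24) = 5.754e-03 M. For HA ⇌ H⁺ + A⁻, Ka = [H⁺][A⁻]/[HA] = [H⁺]² / ([HA]₀ − [H⁺]) = (5.754e-03)² / (0.16 − 5.754e-03) = 2.15e-04.

K_a = 2.15e-04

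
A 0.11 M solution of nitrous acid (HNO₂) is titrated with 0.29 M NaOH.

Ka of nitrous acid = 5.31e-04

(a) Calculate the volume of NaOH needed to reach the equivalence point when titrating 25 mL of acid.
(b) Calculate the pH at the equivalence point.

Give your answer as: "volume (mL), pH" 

moles acid = 0.11 × 25/1000 = 0.00275 mol; V_base = moles/0.29 × 1000 = 9.5 mL. At equivalence only the conjugate base is present: [A⁻] = 0.00275/0.034 = 7.9750e-02 M. Kb = Kw/Ka = 1.88e-11; [OH⁻] = √(Kb × [A⁻]) = 1.2255e-06; pOH = 5.91; pH = 14 - pOH = 8.09.

V = 9.5 mL, pH = 8.09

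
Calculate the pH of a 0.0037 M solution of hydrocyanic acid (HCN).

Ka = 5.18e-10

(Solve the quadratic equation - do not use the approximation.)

x² + Ka×x - Ka×C = 0. Using quadratic formula: [H⁺] = 1.3842e-06

pH = 5.86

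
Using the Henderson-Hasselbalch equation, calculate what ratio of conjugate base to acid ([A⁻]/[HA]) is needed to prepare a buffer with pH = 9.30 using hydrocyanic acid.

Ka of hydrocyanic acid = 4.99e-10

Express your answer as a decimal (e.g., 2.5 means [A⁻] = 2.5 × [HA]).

pKa = -log(4.99e-10) = 9.3019. pH = pKa + log([A⁻]/[HA]), so log([A⁻]/[HA]) = pH − pKa = 9.30 − 9.3019 = -0.0019. [A⁻]/[HA] = 10^(-0.0019) = 0.996

[A⁻]/[HA] = 0.996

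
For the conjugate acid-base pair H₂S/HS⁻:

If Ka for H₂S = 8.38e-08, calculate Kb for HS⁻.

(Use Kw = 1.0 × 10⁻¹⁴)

For a conjugate pair Ka × Kb = Kw, so Kb = Kw/Ka = 1.0 × 10⁻¹⁴ / 8.38e-08 = 1.19e-07.

K_b = 1.19e-07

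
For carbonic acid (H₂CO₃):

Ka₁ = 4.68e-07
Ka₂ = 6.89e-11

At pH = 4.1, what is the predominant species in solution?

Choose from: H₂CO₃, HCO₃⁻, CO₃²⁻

pKa₁ = 6.33, pKa₂ = 10.16. For a polyprotic acid the predominant species crosses at each pKa: below pKa_n the protonated form dominates, above it the deprotonated form does. At pH = 4.1, the predominant species is H₂CO₃.

H₂CO₃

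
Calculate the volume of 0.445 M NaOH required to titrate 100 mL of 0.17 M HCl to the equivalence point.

At equivalence: moles acid = moles base. moles HCl = 0.17 × 100/1000 = 0.017 mol. V_base = moles / 0.445 × 1000 = 38.2 mL.

V_{base} = 38.2 mL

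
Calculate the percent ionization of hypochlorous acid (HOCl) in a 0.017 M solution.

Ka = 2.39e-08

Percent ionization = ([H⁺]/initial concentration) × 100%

Using Ka equilibrium: x² + Ka×x - Ka×C = 0. Solving: [H⁺] = 2.0145e-05. Percent = (2.0145e-05/0.017) × 100

Percent ionization = 0.118%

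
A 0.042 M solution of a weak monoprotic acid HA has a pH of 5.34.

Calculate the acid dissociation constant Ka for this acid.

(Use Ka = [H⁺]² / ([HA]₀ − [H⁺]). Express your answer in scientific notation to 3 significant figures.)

[H⁺] = 10^(−pH) = 10^(−5.34) = 4.571e-06 M. For HA ⇌ H⁺ + A⁻, Ka = [H⁺][A⁻]/[HA] = [H⁺]² / ([HA]₀ − [H⁺]) = (4.571e-06)² / (0.042 − 4.571e-06) = 4.98e-10.

K_a = 4.98e-10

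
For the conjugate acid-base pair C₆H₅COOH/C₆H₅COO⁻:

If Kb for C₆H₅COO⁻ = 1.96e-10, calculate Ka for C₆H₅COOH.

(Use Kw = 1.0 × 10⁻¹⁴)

For a conjugate pair Ka × Kb = Kw, so Ka = Kw/Kb = 1.0 × 10⁻¹⁴ / 1.96e-10 = 5.10e-05.

K_a = 5.10e-05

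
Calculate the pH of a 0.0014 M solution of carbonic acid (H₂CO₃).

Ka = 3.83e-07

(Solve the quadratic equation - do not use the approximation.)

x² + Ka×x - Ka×C = 0. Using quadratic formula: [H⁺] = 2.2965e-05

pH = 4.64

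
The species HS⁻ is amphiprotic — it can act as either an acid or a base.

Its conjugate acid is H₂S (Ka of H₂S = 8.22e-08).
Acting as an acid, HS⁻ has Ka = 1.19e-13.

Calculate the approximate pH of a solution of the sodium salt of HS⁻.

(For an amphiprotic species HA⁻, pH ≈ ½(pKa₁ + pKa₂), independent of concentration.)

pKa₁ = -log(8.22e-08) = 7.09; pKa₂ = -log(1.19e-13) = 12.92. For an amphiprotic species, pH ≈ ½(pKa₁ + pKa₂) = ½(7.09 + 12.92) = 10.00.

pH = 10.00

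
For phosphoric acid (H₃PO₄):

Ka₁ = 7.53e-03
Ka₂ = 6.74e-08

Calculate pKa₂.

pKa₂ = -log(Ka₂) = -log(6.74e-08) = 7.17.

pK_{a2} = 7.17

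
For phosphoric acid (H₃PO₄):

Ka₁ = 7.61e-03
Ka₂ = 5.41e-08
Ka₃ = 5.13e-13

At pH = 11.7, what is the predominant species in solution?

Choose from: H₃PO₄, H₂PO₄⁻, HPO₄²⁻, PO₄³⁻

pKa₁ = 2.12, pKa₂ = 7.27, pKa₃ = 12.29. For a polyprotic acid the predominant species crosses at each pKa: below pKa_n the protonated form dominates, above it the deprotonated form does. At pH = 11.7, the predominant species is HPO₄²⁻.

HPO₄²⁻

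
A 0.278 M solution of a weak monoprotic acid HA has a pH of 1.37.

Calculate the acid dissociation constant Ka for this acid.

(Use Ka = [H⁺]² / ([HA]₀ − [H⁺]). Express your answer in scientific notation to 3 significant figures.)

[H⁺] = 10^(−pH) = 10^(−1.37) = 4.266e-02 M. For HA ⇌ H⁺ + A⁻, Ka = [H⁺][A⁻]/[HA] = [H⁺]² / ([HA]₀ − [H⁺]) = (4.266e-02)² / (0.278 − 4.266e-02) = 7.73e-03.

K_a = 7.73e-03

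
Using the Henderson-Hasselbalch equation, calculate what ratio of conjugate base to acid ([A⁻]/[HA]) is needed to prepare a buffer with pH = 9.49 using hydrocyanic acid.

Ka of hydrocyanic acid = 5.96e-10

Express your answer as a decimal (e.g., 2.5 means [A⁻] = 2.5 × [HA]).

pKa = -log(5.96e-10) = 9.2248. pH = pKa + log([A⁻]/[HA]), so log([A⁻]/[HA]) = pH − pKa = 9.49 − 9.2248 = 0.2652. [A⁻]/[HA] = 10^(0.2652) = 1.84

[A⁻]/[HA] = 1.84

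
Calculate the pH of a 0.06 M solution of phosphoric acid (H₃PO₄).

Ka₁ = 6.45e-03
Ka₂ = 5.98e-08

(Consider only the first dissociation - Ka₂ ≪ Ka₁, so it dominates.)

First dissociation dominates. From Ka₁ = [H⁺][HA⁻]/[H₂A], x² + Ka₁·x − Ka₁·C = 0 with C = 0.06 M and Ka₁ = 6.45e-03. Solving: [H⁺] = (−Ka₁ + √(Ka₁² + 4·Ka₁·C)) / 2 = 1.6710e-02 M. pH = -log(1.6710e-02) = 1.78.

pH = 1.78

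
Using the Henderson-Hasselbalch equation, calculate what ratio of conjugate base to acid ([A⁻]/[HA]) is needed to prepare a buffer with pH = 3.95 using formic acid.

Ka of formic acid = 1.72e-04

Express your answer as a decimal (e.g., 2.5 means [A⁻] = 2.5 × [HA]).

pKa = -log(1.72e-04) = 3.7645. pH = pKa + log([A⁻]/[HA]), so log([A⁻]/[HA]) = pH − pKa = 3.95 − 3.7645 = 0.1855. [A⁻]/[HA] = 10^(0.1855) = 1.53

[A⁻]/[HA] = 1.53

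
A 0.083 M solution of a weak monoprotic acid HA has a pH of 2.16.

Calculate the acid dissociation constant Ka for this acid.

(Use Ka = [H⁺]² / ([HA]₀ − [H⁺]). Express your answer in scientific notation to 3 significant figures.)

[H⁺] = 10^(−pH) = 10^(−2.16) = 6.918e-03 M. For HA ⇌ H⁺ + A⁻, Ka = [H⁺][A⁻]/[HA] = [H⁺]² / ([HA]₀ − [H⁺]) = (6.918e-03)² / (0.083 − 6.918e-03) = 6.29e-04.

K_a = 6.29e-04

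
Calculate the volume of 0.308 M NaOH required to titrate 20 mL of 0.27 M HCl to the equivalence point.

At equivalence: moles acid = moles base. moles HCl = 0.27 × 20/1000 = 0.0054 mol. V_base = moles / 0.308 × 1000 = 17.5 mL.

V_{base} = 17.5 mL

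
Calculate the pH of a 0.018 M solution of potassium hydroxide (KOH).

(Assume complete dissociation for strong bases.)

[OH⁻] = 0.018 M for strong base. pOH = -log[OH⁻] = 1.74, pH = 14 - pOH

pH = 12.26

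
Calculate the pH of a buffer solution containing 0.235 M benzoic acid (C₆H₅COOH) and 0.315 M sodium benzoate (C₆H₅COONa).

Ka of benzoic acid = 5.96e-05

pKa = -log(5.96e-05) = 4.22. pH = pKa + log([A⁻]/[HA]) = 4.22 + log(0.315/0.235)

pH = 4.35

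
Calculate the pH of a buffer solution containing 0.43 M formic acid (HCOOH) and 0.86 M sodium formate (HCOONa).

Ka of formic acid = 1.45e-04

pKa = -log(1.45e-04) = 3.84. pH = pKa + log([A⁻]/[HA]) = 3.84 + log(0.86/0.43)

pH = 4.14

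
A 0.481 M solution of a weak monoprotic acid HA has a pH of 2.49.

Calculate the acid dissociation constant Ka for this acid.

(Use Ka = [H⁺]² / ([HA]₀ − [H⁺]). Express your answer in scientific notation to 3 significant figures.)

[H⁺] = 10^(−pH) = 10^(−2.49) = 3.236e-03 M. For HA ⇌ H⁺ + A⁻, Ka = [H⁺][A⁻]/[HA] = [H⁺]² / ([HA]₀ − [H⁺]) = (3.236e-03)² / (0.481 − 3.236e-03) = 2.19e-05.

K_a = 2.19e-05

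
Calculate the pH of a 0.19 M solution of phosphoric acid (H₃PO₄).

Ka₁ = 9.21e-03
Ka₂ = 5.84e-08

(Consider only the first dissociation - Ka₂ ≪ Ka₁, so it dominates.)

First dissociation dominates. From Ka₁ = [H⁺][HA⁻]/[H₂A], x² + Ka₁·x − Ka₁·C = 0 with C = 0.19 M and Ka₁ = 9.21e-03. Solving: [H⁺] = (−Ka₁ + √(Ka₁² + 4·Ka₁·C)) / 2 = 3.7480e-02 M. pH = -log(3.7480e-02) = 1.43.

pH = 1.43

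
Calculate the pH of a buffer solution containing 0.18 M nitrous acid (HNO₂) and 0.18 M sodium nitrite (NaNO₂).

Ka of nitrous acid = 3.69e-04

pKa = -log(3.69e-04) = 3.43. pH = pKa + log([A⁻]/[HA]) = 3.43 + log(0.18/0.18)

pH = 3.43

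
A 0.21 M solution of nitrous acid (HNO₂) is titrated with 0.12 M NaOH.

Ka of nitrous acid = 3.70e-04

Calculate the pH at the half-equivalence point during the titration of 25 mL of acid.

At half-equivalence [HA] = [A⁻], so Henderson-Hasselbalch gives pH = pKa = -log(3.70e-04) = 3.43.

pH = pKa = 3.43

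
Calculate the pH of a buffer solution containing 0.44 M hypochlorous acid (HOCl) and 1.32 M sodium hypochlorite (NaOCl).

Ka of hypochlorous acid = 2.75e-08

pKa = -log(2.75e-08) = 7.56. pH = pKa + log([A⁻]/[HA]) = 7.56 + log(1.32/0.44)

pH = 8.04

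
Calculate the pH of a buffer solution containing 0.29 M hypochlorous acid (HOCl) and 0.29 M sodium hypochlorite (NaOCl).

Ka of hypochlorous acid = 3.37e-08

pKa = -log(3.37e-08) = 7.47. pH = pKa + log([A⁻]/[HA]) = 7.47 + log(0.29/0.29)

pH = 7.47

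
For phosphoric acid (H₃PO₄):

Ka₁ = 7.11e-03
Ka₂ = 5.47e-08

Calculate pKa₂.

pKa₂ = -log(Ka₂) = -log(5.47e-08) = 7.26.

pK_{a2} = 7.26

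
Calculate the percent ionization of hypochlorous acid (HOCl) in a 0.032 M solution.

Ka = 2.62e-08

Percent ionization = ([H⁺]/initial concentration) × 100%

Using Ka equilibrium: x² + Ka×x - Ka×C = 0. Solving: [H⁺] = 2.8942e-05. Percent = (2.8942e-05/0.032) × 100

Percent ionization = 0.0904%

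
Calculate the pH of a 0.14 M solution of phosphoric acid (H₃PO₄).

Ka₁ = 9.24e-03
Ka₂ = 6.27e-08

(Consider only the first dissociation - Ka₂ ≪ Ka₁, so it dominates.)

First dissociation dominates. From Ka₁ = [H⁺][HA⁻]/[H₂A], x² + Ka₁·x − Ka₁·C = 0 with C = 0.14 M and Ka₁ = 9.24e-03. Solving: [H⁺] = (−Ka₁ + √(Ka₁² + 4·Ka₁·C)) / 2 = 3.1642e-02 M. pH = -log(3.1642e-02) = 1.50.

pH = 1.50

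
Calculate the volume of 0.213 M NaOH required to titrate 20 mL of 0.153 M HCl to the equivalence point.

At equivalence: moles acid = moles base. moles HCl = 0.153 × 20/1000 = 0.00306 mol. V_base = moles / 0.213 × 1000 = 14.4 mL.

V_{base} = 14.4 mL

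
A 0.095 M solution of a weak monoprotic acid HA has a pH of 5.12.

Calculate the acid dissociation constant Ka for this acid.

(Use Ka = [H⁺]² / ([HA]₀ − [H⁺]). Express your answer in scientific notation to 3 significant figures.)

[H⁺] = 10^(−pH) = 10^(−5.12) = 7.586e-06 M. For HA ⇌ H⁺ + A⁻, Ka = [H⁺][A⁻]/[HA] = [H⁺]² / ([HA]₀ − [H⁺]) = (7.586e-06)² / (0.095 − 7.586e-06) = 6.06e-10.

K_a = 6.06e-10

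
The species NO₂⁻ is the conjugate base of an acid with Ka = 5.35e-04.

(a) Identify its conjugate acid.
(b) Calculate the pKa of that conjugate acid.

(a) The conjugate acid is formed by adding one H⁺ to NO₂⁻, giving HNO₂. (b) pKa = -log(Ka) = -log(5.35e-04) = 3.27.

Conjugate acid: HNO₂; pK_a = 3.27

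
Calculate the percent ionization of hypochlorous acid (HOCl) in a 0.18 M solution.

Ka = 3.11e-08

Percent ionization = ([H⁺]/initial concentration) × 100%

Using Ka equilibrium: x² + Ka×x - Ka×C = 0. Solving: [H⁺] = 7.4804e-05. Percent = (7.4804e-05/0.18) × 100

Percent ionization = 0.0416%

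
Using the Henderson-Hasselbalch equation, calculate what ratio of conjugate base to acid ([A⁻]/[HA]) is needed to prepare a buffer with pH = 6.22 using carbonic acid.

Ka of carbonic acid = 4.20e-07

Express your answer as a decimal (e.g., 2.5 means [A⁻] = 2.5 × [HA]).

pKa = -log(4.20e-07) = 6.3768. pH = pKa + log([A⁻]/[HA]), so log([A⁻]/[HA]) = pH − pKa = 6.22 − 6.3768 = -0.1568. [A⁻]/[HA] = 10^(-0.1568) = 0.697

[A⁻]/[HA] = 0.697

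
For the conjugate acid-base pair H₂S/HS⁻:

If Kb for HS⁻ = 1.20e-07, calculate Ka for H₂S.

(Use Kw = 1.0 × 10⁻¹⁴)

For a conjugate pair Ka × Kb = Kw, so Ka = Kw/Kb = 1.0 × 10⁻¹⁴ / 1.20e-07 = 8.33e-08.

K_a = 8.33e-08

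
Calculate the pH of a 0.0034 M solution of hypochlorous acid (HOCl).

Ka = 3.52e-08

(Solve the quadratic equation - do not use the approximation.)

x² + Ka×x - Ka×C = 0. Using quadratic formula: [H⁺] = 1.0922e-05

pH = 4.96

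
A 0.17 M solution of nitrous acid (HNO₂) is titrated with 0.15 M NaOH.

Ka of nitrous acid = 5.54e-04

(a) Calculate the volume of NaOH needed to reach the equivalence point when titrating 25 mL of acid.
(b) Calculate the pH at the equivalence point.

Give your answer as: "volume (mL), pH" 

moles acid = 0.17 × 25/1000 = 0.00425 mol; V_base = moles/0.15 × 1000 = 28.3 mL. At equivalence only the conjugate base is present: [A⁻] = 0.00425/0.053 = 7.9687e-02 M. Kb = Kw/Ka = 1.81e-11; [OH⁻] = √(Kb × [A⁻]) = 1.1993e-06; pOH = 5.92; pH = 14 - pOH = 8.08.

V = 28.3 mL, pH = 8.08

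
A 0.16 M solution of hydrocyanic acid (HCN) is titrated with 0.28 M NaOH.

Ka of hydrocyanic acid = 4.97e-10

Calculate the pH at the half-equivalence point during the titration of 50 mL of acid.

At half-equivalence [HA] = [A⁻], so Henderson-Hasselbalch gives pH = pKa = -log(4.97e-10) = 9.30.

pH = pKa = 9.30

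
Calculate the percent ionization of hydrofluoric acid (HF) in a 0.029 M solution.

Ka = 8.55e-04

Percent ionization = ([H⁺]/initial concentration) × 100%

Using Ka equilibrium: x² + Ka×x - Ka×C = 0. Solving: [H⁺] = 4.5703e-03. Percent = (4.5703e-03/0.029) × 100

Percent ionization = 15.8%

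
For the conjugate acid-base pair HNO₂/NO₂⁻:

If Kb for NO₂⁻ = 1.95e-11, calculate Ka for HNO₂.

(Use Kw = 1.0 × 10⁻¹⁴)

For a conjugate pair Ka × Kb = Kw, so Ka = Kw/Kb = 1.0 × 10⁻¹⁴ / 1.95e-11 = 5.13e-04.

K_a = 5.13e-04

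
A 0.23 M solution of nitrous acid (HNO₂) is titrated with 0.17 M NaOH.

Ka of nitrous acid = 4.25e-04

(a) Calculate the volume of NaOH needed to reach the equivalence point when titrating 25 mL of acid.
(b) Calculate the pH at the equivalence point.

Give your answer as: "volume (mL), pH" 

moles acid = 0.23 × 25/1000 = 0.00575 mol; V_base = moles/0.17 × 1000 = 33.8 mL. At equivalence only the conjugate base is present: [A⁻] = 0.00575/0.059 = 9.7750e-02 M. Kb = Kw/Ka = 2.35e-11; [OH⁻] = √(Kb × [A⁻]) = 1.5166e-06; pOH = 5.82; pH = 14 - pOH = 8.18.

V = 33.8 mL, pH = 8.18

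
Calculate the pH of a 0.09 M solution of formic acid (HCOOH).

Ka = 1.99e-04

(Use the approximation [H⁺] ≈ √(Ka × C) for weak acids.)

[H⁺] = √(Ka × C) = √(1.99e-04 × 0.09) = 4.2320e-03. pH = -log(4.2320e-03)

pH = 2.37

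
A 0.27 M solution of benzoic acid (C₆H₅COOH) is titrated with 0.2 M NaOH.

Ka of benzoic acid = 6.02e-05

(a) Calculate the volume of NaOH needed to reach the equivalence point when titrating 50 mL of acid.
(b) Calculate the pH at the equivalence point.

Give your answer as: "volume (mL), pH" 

moles acid = 0.27 × 50/1000 = 0.0135 mol; V_base = moles/0.2 × 1000 = 67.5 mL. At equivalence only the conjugate base is present: [A⁻] = 0.0135/0.117 = 1.1489e-01 M. Kb = Kw/Ka = 1.66e-10; [OH⁻] = √(Kb × [A⁻]) = 4.3687e-06; pOH = 5.36; pH = 14 - pOH = 8.64.

V = 67.5 mL, pH = 8.64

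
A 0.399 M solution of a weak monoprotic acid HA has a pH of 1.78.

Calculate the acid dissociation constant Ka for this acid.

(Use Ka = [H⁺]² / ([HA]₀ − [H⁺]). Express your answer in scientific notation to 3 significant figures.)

[H⁺] = 10^(−pH) = 10^(−1.78) = 1.660e-02 M. For HA ⇌ H⁺ + A⁻, Ka = [H⁺][A⁻]/[HA] = [H⁺]² / ([HA]₀ − [H⁺]) = (1.660e-02)² / (0.399 − 1.660e-02) = 7.20e-04.

K_a = 7.20e-04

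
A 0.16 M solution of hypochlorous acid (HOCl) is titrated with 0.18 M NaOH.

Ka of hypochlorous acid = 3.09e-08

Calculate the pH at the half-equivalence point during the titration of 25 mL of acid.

At half-equivalence [HA] = [A⁻], so Henderson-Hasselbalch gives pH = pKa = -log(3.09e-08) = 7.51.

pH = pKa = 7.51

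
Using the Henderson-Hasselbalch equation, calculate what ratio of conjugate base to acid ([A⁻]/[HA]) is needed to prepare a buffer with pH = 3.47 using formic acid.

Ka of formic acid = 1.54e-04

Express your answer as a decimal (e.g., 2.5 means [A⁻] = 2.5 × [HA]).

pKa = -log(1.54e-04) = 3.8125. pH = pKa + log([A⁻]/[HA]), so log([A⁻]/[HA]) = pH − pKa = 3.47 − 3.8125 = -0.3425. [A⁻]/[HA] = 10^(-0.3425) = 0.454

[A⁻]/[HA] = 0.454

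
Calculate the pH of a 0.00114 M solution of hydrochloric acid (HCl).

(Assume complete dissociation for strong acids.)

[H⁺] = 0.00114 M for strong acid. pH = -log[H⁺] = -log(0.00114)

pH = 2.94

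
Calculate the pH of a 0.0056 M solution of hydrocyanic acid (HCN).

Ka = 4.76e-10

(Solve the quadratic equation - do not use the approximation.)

x² + Ka×x - Ka×C = 0. Using quadratic formula: [H⁺] = 1.6324e-06

pH = 5.79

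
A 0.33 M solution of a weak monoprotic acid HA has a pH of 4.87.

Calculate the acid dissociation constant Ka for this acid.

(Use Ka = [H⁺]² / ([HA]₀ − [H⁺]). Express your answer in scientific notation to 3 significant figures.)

[H⁺] = 10^(−pH) = 10^(−4.87) = 1.349e-05 M. For HA ⇌ H⁺ + A⁻, Ka = [H⁺][A⁻]/[HA] = [H⁺]² / ([HA]₀ − [H⁺]) = (1.349e-05)² / (0.33 − 1.349e-05) = 5.51e-10.

K_a = 5.51e-10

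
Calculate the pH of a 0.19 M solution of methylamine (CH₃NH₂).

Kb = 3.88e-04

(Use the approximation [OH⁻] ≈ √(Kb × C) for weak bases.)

[OH⁻] = √(Kb × C) = √(3.88e-04 × 0.19) = 8.5860e-03. pOH = 2.07, pH = 14 - pOH

pH = 11.93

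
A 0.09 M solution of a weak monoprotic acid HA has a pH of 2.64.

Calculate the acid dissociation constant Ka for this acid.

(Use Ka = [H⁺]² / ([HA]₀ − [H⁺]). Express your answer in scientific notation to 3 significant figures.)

[H⁺] = 10^(−pH) = 10^(−2.64) = 2.291e-03 M. For HA ⇌ H⁺ + A⁻, Ka = [H⁺][A⁻]/[HA] = [H⁺]² / ([HA]₀ − [H⁺]) = (2.291e-03)² / (0.09 − 2.291e-03) = 5.98e-05.

K_a = 5.98e-05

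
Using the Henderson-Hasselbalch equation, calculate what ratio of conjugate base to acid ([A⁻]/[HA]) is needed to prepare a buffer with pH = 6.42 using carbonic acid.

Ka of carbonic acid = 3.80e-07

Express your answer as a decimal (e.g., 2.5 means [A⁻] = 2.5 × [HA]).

pKa = -log(3.80e-07) = 6.4202. pH = pKa + log([A⁻]/[HA]), so log([A⁻]/[HA]) = pH − pKa = 6.42 − 6.4202 = -0.0002. [A⁻]/[HA] = 10^(-0.0002) = 1.00

[A⁻]/[HA] = 1.00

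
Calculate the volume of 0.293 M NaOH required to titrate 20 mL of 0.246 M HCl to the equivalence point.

At equivalence: moles acid = moles base. moles HCl = 0.246 × 20/1000 = 0.00492 mol. V_base = moles / 0.293 × 1000 = 16.8 mL.

V_{base} = 16.8 mL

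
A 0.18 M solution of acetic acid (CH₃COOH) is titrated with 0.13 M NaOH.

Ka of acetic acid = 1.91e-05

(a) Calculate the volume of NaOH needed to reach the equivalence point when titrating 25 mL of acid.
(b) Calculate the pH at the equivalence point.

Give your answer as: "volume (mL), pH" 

moles acid = 0.18 × 25/1000 = 0.0045 mol; V_base = moles/0.13 × 1000 = 34.6 mL. At equivalence only the conjugate base is present: [A⁻] = 0.0045/0.060 = 7.5484e-02 M. Kb = Kw/Ka = 5.24e-10; [OH⁻] = √(Kb × [A⁻]) = 6.2865e-06; pOH = 5.20; pH = 14 - pOH = 8.80.

V = 34.6 mL, pH = 8.80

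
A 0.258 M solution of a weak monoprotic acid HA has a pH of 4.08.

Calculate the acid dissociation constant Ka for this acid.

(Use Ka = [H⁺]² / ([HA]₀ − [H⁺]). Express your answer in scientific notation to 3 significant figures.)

[H⁺] = 10^(−pH) = 10^(−4.08) = 8.318e-05 M. For HA ⇌ H⁺ + A⁻, Ka = [H⁺][A⁻]/[HA] = [H⁺]² / ([HA]₀ − [H⁺]) = (8.318e-05)² / (0.258 − 8.318e-05) = 2.68e-08.

K_a = 2.68e-08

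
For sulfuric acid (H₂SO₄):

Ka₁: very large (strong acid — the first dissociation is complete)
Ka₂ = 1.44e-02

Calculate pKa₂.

pKa₂ = -log(Ka₂) = -log(1.44e-02) = 1.84.

pK_{a2} = 1.84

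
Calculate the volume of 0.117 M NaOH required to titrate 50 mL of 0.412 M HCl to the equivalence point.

At equivalence: moles acid = moles base. moles HCl = 0.412 × 50/1000 = 0.0206 mol. V_base = moles / 0.117 × 1000 = 176.1 mL.

V_{base} = 176.1 mL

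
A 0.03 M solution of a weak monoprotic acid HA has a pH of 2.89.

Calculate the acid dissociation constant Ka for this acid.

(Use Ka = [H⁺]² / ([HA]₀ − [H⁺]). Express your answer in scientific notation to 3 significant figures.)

[H⁺] = 10^(−pH) = 10^(−2.89) = 1.288e-03 M. For HA ⇌ H⁺ + A⁻, Ka = [H⁺][A⁻]/[HA] = [H⁺]² / ([HA]₀ − [H⁺]) = (1.288e-03)² / (0.03 − 1.288e-03) = 5.78e-05.

K_a = 5.78e-05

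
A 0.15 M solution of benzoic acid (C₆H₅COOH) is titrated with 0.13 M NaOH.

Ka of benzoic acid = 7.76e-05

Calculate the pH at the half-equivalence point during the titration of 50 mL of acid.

At half-equivalence [HA] = [A⁻], so Henderson-Hasselbalch gives pH = pKa = -log(7.76e-05) = 4.11.

pH = pKa = 4.11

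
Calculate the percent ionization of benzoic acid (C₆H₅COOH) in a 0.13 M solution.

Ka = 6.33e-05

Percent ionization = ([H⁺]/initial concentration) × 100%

Using Ka equilibrium: x² + Ka×x - Ka×C = 0. Solving: [H⁺] = 2.8371e-03. Percent = (2.8371e-03/0.13) × 100

Percent ionization = 2.18%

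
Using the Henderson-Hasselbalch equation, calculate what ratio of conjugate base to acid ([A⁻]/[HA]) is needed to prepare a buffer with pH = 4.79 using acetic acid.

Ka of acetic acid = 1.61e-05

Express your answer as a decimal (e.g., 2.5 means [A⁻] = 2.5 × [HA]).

pKa = -log(1.61e-05) = 4.7932. pH = pKa + log([A⁻]/[HA]), so log([A⁻]/[HA]) = pH − pKa = 4.79 − 4.7932 = -0.0032. [A⁻]/[HA] = 10^(-0.0032) = 0.993

[A⁻]/[HA] = 0.993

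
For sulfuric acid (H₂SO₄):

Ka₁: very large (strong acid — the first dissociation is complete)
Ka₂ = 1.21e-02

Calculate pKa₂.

pKa₂ = -log(Ka₂) = -log(1.21e-02) = 1.92.

pK_{a2} = 1.92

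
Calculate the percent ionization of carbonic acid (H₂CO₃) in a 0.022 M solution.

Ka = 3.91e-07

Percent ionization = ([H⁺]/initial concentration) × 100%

Using Ka equilibrium: x² + Ka×x - Ka×C = 0. Solving: [H⁺] = 9.2552e-05. Percent = (9.2552e-05/0.022) × 100

Percent ionization = 0.421%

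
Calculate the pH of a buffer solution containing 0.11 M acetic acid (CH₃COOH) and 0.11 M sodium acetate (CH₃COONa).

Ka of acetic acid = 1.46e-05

pKa = -log(1.46e-05) = 4.84. pH = pKa + log([A⁻]/[HA]) = 4.84 + log(0.11/0.11)

pH = 4.84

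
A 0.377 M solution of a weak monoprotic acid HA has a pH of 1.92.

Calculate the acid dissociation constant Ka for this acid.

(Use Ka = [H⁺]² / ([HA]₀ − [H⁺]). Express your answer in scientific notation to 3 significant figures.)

[H⁺] = 10^(−pH) = 10^(−1.92) = 1.202e-02 M. For HA ⇌ H⁺ + A⁻, Ka = [H⁺][A⁻]/[HA] = [H⁺]² / ([HA]₀ − [H⁺]) = (1.202e-02)² / (0.377 − 1.202e-02) = 3.96e-04.

K_a = 3.96e-04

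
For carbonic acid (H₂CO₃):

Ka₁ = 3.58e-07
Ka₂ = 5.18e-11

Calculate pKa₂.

pKa₂ = -log(Ka₂) = -log(5.18e-11) = 10.29.

pK_{a2} = 10.29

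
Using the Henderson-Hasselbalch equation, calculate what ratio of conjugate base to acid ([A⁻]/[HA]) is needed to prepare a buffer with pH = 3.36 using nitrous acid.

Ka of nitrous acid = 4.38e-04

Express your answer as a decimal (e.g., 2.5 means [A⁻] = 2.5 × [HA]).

pKa = -log(4.38e-04) = 3.3585. pH = pKa + log([A⁻]/[HA]), so log([A⁻]/[HA]) = pH − pKa = 3.36 − 3.3585 = 0.0015. [A⁻]/[HA] = 10^(0.0015) = 1.00

[A⁻]/[HA] = 1.00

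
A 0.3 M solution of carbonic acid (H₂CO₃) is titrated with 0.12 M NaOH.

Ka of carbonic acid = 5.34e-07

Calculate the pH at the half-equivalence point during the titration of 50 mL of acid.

At half-equivalence [HA] = [A⁻], so Henderson-Hasselbalch gives pH = pKa = -log(5.34e-07) = 6.27.

pH = pKa = 6.27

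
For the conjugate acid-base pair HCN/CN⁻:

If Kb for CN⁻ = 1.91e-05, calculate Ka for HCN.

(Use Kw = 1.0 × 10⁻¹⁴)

For a conjugate pair Ka × Kb = Kw, so Ka = Kw/Kb = 1.0 × 10⁻¹⁴ / 1.91e-05 = 5.24e-10.

K_a = 5.24e-10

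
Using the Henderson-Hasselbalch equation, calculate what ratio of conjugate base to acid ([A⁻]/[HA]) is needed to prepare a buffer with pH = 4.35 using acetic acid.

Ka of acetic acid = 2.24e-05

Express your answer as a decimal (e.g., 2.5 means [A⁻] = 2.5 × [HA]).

pKa = -log(2.24e-05) = 4.6498. pH = pKa + log([A⁻]/[HA]), so log([A⁻]/[HA]) = pH − pKa = 4.35 − 4.6498 = -0.2998. [A⁻]/[HA] = 10^(-0.2998) = 0.501

[A⁻]/[HA] = 0.501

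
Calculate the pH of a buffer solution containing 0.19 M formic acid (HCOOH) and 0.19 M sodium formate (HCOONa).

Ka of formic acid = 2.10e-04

pKa = -log(2.10e-04) = 3.68. pH = pKa + log([A⁻]/[HA]) = 3.68 + log(0.19/0.19)

pH = 3.68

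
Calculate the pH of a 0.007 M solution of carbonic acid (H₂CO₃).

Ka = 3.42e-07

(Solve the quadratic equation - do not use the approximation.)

x² + Ka×x - Ka×C = 0. Using quadratic formula: [H⁺] = 4.8758e-05

pH = 4.31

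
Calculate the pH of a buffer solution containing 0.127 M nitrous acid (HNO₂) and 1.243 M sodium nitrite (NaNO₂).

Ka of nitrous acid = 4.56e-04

pKa = -log(4.56e-04) = 3.34. pH = pKa + log([A⁻]/[HA]) = 3.34 + log(1.243/0.127)

pH = 4.33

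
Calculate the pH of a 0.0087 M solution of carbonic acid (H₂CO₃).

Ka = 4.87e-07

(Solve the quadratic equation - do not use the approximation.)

x² + Ka×x - Ka×C = 0. Using quadratic formula: [H⁺] = 6.4848e-05

pH = 4.19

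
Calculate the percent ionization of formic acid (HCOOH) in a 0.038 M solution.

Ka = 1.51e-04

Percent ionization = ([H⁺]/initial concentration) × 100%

Using Ka equilibrium: x² + Ka×x - Ka×C = 0. Solving: [H⁺] = 2.3211e-03. Percent = (2.3211e-03/0.038) × 100

Percent ionization = 6.11%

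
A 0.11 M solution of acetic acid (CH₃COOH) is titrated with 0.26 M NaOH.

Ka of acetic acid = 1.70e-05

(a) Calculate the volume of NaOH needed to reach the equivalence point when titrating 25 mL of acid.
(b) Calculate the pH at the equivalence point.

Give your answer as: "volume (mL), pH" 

moles acid = 0.11 × 25/1000 = 0.00275 mol; V_base = moles/0.26 × 1000 = 10.6 mL. At equivalence only the conjugate base is present: [A⁻] = 0.00275/0.036 = 7.7297e-02 M. Kb = Kw/Ka = 5.88e-10; [OH⁻] = √(Kb × [A⁻]) = 6.7431e-06; pOH = 5.17; pH = 14 - pOH = 8.83.

V = 10.6 mL, pH = 8.83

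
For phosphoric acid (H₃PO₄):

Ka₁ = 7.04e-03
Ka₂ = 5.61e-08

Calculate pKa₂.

pKa₂ = -log(Ka₂) = -log(5.61e-08) = 7.25.

pK_{a2} = 7.25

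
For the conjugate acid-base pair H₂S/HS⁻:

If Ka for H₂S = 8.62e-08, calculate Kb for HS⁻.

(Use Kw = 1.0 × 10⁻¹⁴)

For a conjugate pair Ka × Kb = Kw, so Kb = Kw/Ka = 1.0 × 10⁻¹⁴ / 8.62e-08 = 1.16e-07.

K_b = 1.16e-07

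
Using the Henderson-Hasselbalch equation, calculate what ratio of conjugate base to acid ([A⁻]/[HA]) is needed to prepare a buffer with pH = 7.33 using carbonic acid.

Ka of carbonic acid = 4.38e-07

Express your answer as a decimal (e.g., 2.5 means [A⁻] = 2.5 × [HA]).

pKa = -log(4.38e-07) = 6.3585. pH = pKa + log([A⁻]/[HA]), so log([A⁻]/[HA]) = pH − pKa = 7.33 − 6.3585 = 0.9715. [A⁻]/[HA] = 10^(0.9715) = 9.36

[A⁻]/[HA] = 9.36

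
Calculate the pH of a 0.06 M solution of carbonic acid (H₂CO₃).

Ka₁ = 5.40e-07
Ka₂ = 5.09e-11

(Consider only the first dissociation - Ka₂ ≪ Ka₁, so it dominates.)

First dissociation dominates. From Ka₁ = [H⁺][HA⁻]/[H₂A], x² + Ka₁·x − Ka₁·C = 0 with C = 0.06 M and Ka₁ = 5.40e-07. Solving: [H⁺] = (−Ka₁ + √(Ka₁² + 4·Ka₁·C)) / 2 = 1.7973e-04 M. pH = -log(1.7973e-04) = 3.75.

pH = 3.75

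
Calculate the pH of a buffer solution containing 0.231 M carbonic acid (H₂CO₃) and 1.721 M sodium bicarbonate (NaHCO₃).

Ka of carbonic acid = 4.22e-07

pKa = -log(4.22e-07) = 6.37. pH = pKa + log([A⁻]/[HA]) = 6.37 + log(1.721/0.231)

pH = 7.25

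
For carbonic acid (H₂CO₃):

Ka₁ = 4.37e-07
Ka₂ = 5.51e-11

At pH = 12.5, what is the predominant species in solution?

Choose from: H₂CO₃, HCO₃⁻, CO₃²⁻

pKa₁ = 6.36, pKa₂ = 10.26. For a polyprotic acid the predominant species crosses at each pKa: below pKa_n the protonated form dominates, above it the deprotonated form does. At pH = 12.5, the predominant species is CO₃²⁻.

CO₃²⁻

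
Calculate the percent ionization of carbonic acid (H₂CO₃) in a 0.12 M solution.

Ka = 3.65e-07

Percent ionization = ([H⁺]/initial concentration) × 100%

Using Ka equilibrium: x² + Ka×x - Ka×C = 0. Solving: [H⁺] = 2.0910e-04. Percent = (2.0910e-04/0.12) × 100

Percent ionization = 0.174%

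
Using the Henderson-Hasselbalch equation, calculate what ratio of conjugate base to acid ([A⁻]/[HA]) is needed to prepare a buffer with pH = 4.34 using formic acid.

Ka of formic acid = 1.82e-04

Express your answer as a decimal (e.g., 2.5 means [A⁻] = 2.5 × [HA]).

pKa = -log(1.82e-04) = 3.7399. pH = pKa + log([A⁻]/[HA]), so log([A⁻]/[HA]) = pH − pKa = 4.34 − 3.7399 = 0.6001. [A⁻]/[HA] = 10^(0.6001) = 3.98

[A⁻]/[HA] = 3.98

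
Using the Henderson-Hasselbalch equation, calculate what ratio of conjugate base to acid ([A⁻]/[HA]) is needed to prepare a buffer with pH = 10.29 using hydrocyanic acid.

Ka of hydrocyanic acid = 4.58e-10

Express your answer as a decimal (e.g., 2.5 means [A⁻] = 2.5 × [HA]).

pKa = -log(4.58e-10) = 9.3391. pH = pKa + log([A⁻]/[HA]), so log([A⁻]/[HA]) = pH − pKa = 10.29 − 9.3391 = 0.9509. [A⁻]/[HA] = 10^(0.9509) = 8.93

[A⁻]/[HA] = 8.93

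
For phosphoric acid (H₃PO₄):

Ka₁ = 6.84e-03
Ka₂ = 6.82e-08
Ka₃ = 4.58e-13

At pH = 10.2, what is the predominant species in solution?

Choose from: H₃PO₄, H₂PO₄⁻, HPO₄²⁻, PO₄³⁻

pKa₁ = 2.16, pKa₂ = 7.17, pKa₃ = 12.34. For a polyprotic acid the predominant species crosses at each pKa: below pKa_n the protonated form dominates, above it the deprotonated form does. At pH = 10.2, the predominant species is HPO₄²⁻.

HPO₄²⁻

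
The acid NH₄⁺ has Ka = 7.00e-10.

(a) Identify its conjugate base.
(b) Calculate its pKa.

(a) The conjugate base is formed by removing one H⁺ from NH₄⁺, giving NH₃. (b) pKa = -log(Ka) = -log(7.00e-10) = 9.15.

Conjugate base: NH₃; pK_a = 9.15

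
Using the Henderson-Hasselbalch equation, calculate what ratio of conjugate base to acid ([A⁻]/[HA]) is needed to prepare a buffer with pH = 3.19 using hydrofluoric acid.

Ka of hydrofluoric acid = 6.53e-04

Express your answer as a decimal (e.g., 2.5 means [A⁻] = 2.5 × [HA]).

pKa = -log(6.53e-04) = 3.1851. pH = pKa + log([A⁻]/[HA]), so log([A⁻]/[HA]) = pH − pKa = 3.19 − 3.1851 = 0.0049. [A⁻]/[HA] = 10^(0.0049) = 1.01

[A⁻]/[HA] = 1.01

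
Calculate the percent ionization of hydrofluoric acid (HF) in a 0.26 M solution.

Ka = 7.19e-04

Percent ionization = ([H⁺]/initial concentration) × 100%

Using Ka equilibrium: x² + Ka×x - Ka×C = 0. Solving: [H⁺] = 1.3318e-02. Percent = (1.3318e-02/0.26) × 100

Percent ionization = 5.12%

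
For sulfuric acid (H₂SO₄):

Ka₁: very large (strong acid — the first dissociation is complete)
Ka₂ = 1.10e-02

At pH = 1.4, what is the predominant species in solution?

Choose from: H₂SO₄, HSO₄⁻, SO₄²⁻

The first dissociation is complete, so H₂SO₄ itself is never the predominant species in water; pKa₂ = -log(1.10e-02) = 1.96. For a polyprotic acid the predominant species crosses at each pKa: below pKa_n the protonated form dominates, above it the deprotonated form does. At pH = 1.4, the predominant species is HSO₄⁻.

HSO₄⁻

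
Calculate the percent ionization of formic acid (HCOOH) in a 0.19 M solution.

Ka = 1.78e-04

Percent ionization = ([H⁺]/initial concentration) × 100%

Using Ka equilibrium: x² + Ka×x - Ka×C = 0. Solving: [H⁺] = 5.7272e-03. Percent = (5.7272e-03/0.19) × 100

Percent ionization = 3.01%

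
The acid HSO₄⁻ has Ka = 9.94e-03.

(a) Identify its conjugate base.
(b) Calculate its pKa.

(a) The conjugate base is formed by removing one H⁺ from HSO₄⁻, giving SO₄²⁻. (b) pKa = -log(Ka) = -log(9.94e-03) = 2.00.

Conjugate base: SO₄²⁻; pK_a = 2.00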